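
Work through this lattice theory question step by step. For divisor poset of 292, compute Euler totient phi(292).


phi(n) = n * prod_{p|n} (1 - 1/p).
Prime divisors of 292: [2, 73]
phi(292) = 292 * (1 - 1/2) * (1 - 1/73)
phi(292) = 144


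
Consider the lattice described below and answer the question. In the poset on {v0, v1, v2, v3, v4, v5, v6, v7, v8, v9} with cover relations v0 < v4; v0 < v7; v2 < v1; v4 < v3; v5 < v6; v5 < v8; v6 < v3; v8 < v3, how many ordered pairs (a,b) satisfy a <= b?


The order relation is {(a,b) : a <= b}, reflexive so it includes (a,a).
Examples: (v0,v0), (v0,v3), (v0,v4), (v0,v7), (v1,v1), ...
Total ordered pairs: 20


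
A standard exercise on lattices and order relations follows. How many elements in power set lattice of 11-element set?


Power set = 2^n.
2^11 = 2048


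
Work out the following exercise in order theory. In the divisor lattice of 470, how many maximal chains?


A maximal chain goes from the minimum element to a maximal element via cover relations.
Counting all min-to-max paths in the cover graph.
Total maximal chains: 6


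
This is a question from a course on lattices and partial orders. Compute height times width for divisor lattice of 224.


Height = length of longest chain minus 1; width = size of largest antichain.
A maximum chain: 1 | 7 | 14 | 28 | 56 | 112 | 224  (height 6).
A maximum antichain: {2, 7}  (width 2).
Product = 6 * 2 = 12


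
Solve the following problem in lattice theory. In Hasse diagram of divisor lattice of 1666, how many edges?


A cover relation a -< b holds when a < b with no c strictly between.
Cover relations:
  1 -< 2
  1 -< 7
  1 -< 17
  2 -< 14
  2 -< 34
  7 -< 14
  7 -< 49
  7 -< 119
  ...12 more
Total: 20


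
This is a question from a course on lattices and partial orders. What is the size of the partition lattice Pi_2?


B(n) = number of set partitions of an n-element set.
B(n) satisfies the recurrence: B(n+1) = sum_k C(n,k)*B(k).
B(2) = 2


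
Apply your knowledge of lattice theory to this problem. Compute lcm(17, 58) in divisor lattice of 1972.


In a divisor lattice, join = lcm (least common multiple).
gcd(17,58) = 1
lcm(17,58) = 17*58/gcd = 986/1 = 986


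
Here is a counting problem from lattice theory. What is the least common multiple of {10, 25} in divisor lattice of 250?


In a divisor lattice, join = lcm (least common multiple).
Compute lcm iteratively: start with first element, then lcm(current, next).
Elements: [10, 25]
lcm(10,25) = 50
Final lcm = 50


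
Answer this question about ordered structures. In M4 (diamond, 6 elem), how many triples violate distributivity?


Distributive law: a ^ (b v c) = (a ^ b) v (a ^ c).
Check all 6^3 = 216 ordered triples (a,b,c).
  e.g. a=a1, b=a2, c=a3: lhs=a1 != rhs=0
  e.g. a=a1, b=a2, c=a4: lhs=a1 != rhs=0
Total violating triples: 24


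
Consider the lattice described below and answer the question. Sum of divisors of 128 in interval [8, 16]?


Interval [8,16] in divisors of 128: [8, 16]
Sum = 24


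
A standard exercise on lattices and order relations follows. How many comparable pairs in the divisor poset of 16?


A comparable pair {a,b} has a < b or b < a in the order.
Count unordered pairs where one element is strictly below the other.
Examples: {1,2}, {1,4}, {1,8}, {1,16}, ...
Total comparable pairs: 10


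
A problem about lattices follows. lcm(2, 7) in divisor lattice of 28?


Join=lcm.
gcd(2,7)=1
lcm=14


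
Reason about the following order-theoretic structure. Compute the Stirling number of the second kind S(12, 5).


S(n,k) = k*S(n-1,k) + S(n-1,k-1).
S(11,5) = 246730, S(11,4) = 145750
S(12,5) = 5*246730 + 145750 = 1233650 + 145750
S(12,5) = 1379400


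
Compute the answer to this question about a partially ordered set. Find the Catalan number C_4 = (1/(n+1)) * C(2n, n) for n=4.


C(n) = C(2n, n) / (n+1).
C(8, 4) = 70
C(4) = 70 / 5 = 14


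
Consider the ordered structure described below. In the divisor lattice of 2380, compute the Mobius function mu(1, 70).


In a divisor lattice, mu(a,b) = mu(b/a) where mu is the classical Mobius function.
b/a = 70/1 = 70
Prime factorization of 70: primes [2, 5, 7]
70 is squarefree with 3 prime factor(s), so mu(70) = (-1)^3 = -1


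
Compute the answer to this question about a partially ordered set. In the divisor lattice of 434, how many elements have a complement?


An element a is complemented if some b has a meet b = bottom, a join b = top.
a is complemented iff gcd(a, n/a)=1, i.e. a is a unitary divisor of 434.
Complemented elements: 1, 2, 7, 14, 31, 62, ... (2 more)
Count: 8


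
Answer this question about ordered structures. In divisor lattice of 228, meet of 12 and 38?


In a divisor lattice, meet = gcd (greatest common divisor).
By Euclidean algorithm or factoring: gcd(12,38) = 2


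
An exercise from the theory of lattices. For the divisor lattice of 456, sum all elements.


sigma(n) = sum of divisors.
Divisors of 456: [1, 2, 3, 4, 6, 8, 12, 19, 24, 38, 57, 76, 114, 152, 228, 456]
Sum = 1200


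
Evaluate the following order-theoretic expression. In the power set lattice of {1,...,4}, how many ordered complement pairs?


Complement pair (a,b): a meet b = bottom, a join b = top.
Here: A intersect B = {} and A union B = {1,...,4}.
Pairs found: ({},{1,2,3,4}), ({1},{2,3,4}), ({2},{1,3,4}), ({3},{1,2,4}), ... (12 more)
Total ordered pairs: 16


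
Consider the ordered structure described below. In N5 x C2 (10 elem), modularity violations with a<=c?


Modular law: if a <= c then a v (b ^ c) = (a v b) ^ c.
Check all triples (a,b,c) with a <= c among 10 elements.
  e.g. a=(a,0), b=(c,0), c=(b,0): lhs=(a,0) != rhs=(b,0)
  e.g. a=(a,0), b=(c,1), c=(b,0): lhs=(a,0) != rhs=(b,0)
Total violating triples: 6


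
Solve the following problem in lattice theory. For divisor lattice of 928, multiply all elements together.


Divisors of 928: [1, 2, 4, 8, 16, 29, 32, 58, 116, 232, 464, 928]
Product = n^(d(n)/2) = 928^(12/2)
Product = 638686677648277504


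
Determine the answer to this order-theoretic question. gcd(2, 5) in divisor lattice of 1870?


Meet=gcd.
gcd(2,5)=1


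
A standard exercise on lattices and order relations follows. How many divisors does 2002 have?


Divisors of 2002: [1, 2, 7, 11, 13, 14, 22, 26, 77, 91, 143, 154, 182, 286, 1001, 2002]
Count: 16


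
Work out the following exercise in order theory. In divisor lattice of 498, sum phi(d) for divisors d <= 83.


Divisors of 498 up to 83: [1, 2, 3, 6, 83]
phi values: [1, 1, 2, 2, 82]
Sum = 88


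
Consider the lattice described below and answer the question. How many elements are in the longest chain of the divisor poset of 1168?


A chain is a totally ordered subset; we count the number of elements in a maximum chain.
Compute, for each element x, the size of the longest chain ending at x:
  1: 1
  2: 2
  73: 2
  4: 3
  8: 4
  146: 3
  ...
A maximum chain: 1 < 2 < 4 < 8 < 16 < 1168
Number of elements in the longest chain: 6


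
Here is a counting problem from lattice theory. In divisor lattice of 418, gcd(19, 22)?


Meet=gcd.
gcd(19,22)=1


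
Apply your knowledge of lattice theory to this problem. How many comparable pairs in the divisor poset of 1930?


A comparable pair {a,b} has a < b or b < a in the order.
Count unordered pairs where one element is strictly below the other.
Examples: {1,2}, {1,5}, {1,10}, {1,193}, ...
Total comparable pairs: 19


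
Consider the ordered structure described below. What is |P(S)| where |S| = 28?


Power set = 2^n.
2^28 = 268435456


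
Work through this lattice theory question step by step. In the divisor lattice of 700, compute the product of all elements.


Divisors of 700: [1, 2, 4, 5, 7, 10, 14, 20, 25, 28, 35, 50, 70, 100, 140, 175, 350, 700]
Product = n^(d(n)/2) = 700^(18/2)
Product = 40353607000000000000000000


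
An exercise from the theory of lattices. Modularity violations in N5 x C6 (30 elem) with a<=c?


Modular law: if a <= c then a v (b ^ c) = (a v b) ^ c.
Check all triples (a,b,c) with a <= c among 30 elements.
  e.g. a=(a,0), b=(c,0), c=(b,0): lhs=(a,0) != rhs=(b,0)
  e.g. a=(a,0), b=(c,1), c=(b,0): lhs=(a,0) != rhs=(b,0)
Total violating triples: 126


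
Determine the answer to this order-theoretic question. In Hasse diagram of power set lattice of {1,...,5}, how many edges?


A cover relation a -< b holds when a < b with no c strictly between.
Cover relations:
  {} -< {1}
  {} -< {2}
  {} -< {3}
  {} -< {4}
  {} -< {5}
  {1} -< {1,2}
  {1} -< {1,3}
  {1} -< {1,4}
  ...72 more
Total: 80


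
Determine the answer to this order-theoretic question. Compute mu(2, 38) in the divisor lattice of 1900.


In a divisor lattice, mu(a,b) = mu(b/a) where mu is the classical Mobius function.
b/a = 38/2 = 19
Prime factorization of 19: primes [19]
19 is squarefree with 1 prime factor(s), so mu(19) = (-1)^1 = -1


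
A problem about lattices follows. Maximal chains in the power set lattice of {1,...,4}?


A maximal chain goes from the minimum element to a maximal element via cover relations.
Counting all min-to-max paths in the cover graph.
Total maximal chains: 24


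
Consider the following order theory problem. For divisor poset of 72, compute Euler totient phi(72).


phi(n) = n * prod_{p|n} (1 - 1/p).
Prime divisors of 72: [2, 3]
phi(72) = 72 * (1 - 1/2) * (1 - 1/3)
phi(72) = 24


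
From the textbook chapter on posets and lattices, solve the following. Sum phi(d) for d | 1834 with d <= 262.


Divisors of 1834 up to 262: [1, 2, 7, 14, 131, 262]
phi values: [1, 1, 6, 6, 130, 130]
Sum = 274


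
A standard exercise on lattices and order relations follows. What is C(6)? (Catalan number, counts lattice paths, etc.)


C(n) = C(2n, n) / (n+1).
C(12, 6) = 924
C(6) = 924 / 7 = 132


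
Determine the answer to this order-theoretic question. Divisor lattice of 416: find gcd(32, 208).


In a divisor lattice, meet = gcd (greatest common divisor).
By Euclidean algorithm or factoring: gcd(32,208) = 16


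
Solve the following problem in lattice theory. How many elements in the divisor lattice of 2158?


Divisors of 2158: [1, 2, 13, 26, 83, 166, 1079, 2158]
Count: 8


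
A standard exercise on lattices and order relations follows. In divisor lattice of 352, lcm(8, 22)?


Join=lcm.
gcd(8,22)=2
lcm=88


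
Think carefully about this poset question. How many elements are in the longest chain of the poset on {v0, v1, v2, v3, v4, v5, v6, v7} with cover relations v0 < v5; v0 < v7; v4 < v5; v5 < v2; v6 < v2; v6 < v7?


A chain is a totally ordered subset; we count the number of elements in a maximum chain.
Compute, for each element x, the size of the longest chain ending at x:
  v0: 1
  v1: 1
  v3: 1
  v4: 1
  v6: 1
  v5: 2
  ...
A maximum chain: v0 < v5 < v2
Number of elements in the longest chain: 3


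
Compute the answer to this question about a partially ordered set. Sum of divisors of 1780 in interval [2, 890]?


Interval [2,890] in divisors of 1780: [2, 10, 178, 890]
Sum = 1080


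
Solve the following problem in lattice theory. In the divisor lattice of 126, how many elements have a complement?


An element a is complemented if some b has a meet b = bottom, a join b = top.
a is complemented iff gcd(a, n/a)=1, i.e. a is a unitary divisor of 126.
Complemented elements: 1, 2, 7, 9, 14, 18, ... (2 more)
Count: 8


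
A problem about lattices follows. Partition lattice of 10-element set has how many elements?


B(n) = number of set partitions of an n-element set.
B(n) satisfies the recurrence: B(n+1) = sum_k C(n,k)*B(k).
B(10) = 115975


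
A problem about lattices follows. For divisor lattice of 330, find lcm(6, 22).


In a divisor lattice, join = lcm (least common multiple).
Compute lcm iteratively: start with first element, then lcm(current, next).
Elements: [6, 22]
lcm(6,22) = 66
Final lcm = 66


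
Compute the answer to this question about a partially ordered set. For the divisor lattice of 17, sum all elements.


sigma(n) = sum of divisors.
Divisors of 17: [1, 17]
Sum = 18


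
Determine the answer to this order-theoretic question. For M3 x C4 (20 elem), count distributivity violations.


Distributive law: a ^ (b v c) = (a ^ b) v (a ^ c).
Check all 20^3 = 8000 ordered triples (a,b,c).
  e.g. a=(a1,0), b=(a2,0), c=(a3,0): lhs=(a1,0) != rhs=(0,0)
  e.g. a=(a1,0), b=(a2,0), c=(a3,1): lhs=(a1,0) != rhs=(0,0)
Total violating triples: 384


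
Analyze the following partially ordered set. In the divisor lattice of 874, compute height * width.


Height = length of longest chain minus 1; width = size of largest antichain.
A maximum chain: 1 | 23 | 437 | 874  (height 3).
A maximum antichain: {2, 19, 23}  (width 3).
Product = 3 * 3 = 9


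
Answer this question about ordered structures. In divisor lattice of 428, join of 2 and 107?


In a divisor lattice, join = lcm (least common multiple).
gcd(2,107) = 1
lcm(2,107) = 2*107/gcd = 214/1 = 214


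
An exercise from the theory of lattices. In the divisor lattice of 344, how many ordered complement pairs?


Complement pair (a,b): a meet b = bottom, a join b = top.
Here: gcd(a,b)=1 and lcm(a,b)=344, i.e. a*b=344 with a,b coprime.
Pairs found: (1,344), (8,43), (43,8), (344,1)
Total ordered pairs: 4


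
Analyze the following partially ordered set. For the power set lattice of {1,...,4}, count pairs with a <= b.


The order relation is {(a,b) : a <= b}, reflexive so it includes (a,a).
Examples: ({},{}), ({},{1,2}), ({},{1,2,3}), ({},{1,2,3,4}), ({},{1,2,4}), ...
Total ordered pairs: 81


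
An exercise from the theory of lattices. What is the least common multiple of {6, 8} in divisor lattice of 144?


In a divisor lattice, join = lcm (least common multiple).
Compute lcm iteratively: start with first element, then lcm(current, next).
Elements: [6, 8]
lcm(6,8) = 24
Final lcm = 24


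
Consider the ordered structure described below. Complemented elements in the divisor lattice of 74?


An element a is complemented if some b has a meet b = bottom, a join b = top.
a is complemented iff gcd(a, n/a)=1, i.e. a is a unitary divisor of 74.
Complemented elements: 1, 2, 37, 74
Count: 4


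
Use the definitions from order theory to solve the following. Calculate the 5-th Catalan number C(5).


C(n) = C(2n, n) / (n+1).
C(10, 5) = 252
C(5) = 252 / 6 = 42


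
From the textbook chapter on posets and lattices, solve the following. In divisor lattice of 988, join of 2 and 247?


In a divisor lattice, join = lcm (least common multiple).
gcd(2,247) = 1
lcm(2,247) = 2*247/gcd = 494/1 = 494


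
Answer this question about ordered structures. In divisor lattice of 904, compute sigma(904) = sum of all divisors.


sigma(n) = sum of divisors.
Divisors of 904: [1, 2, 4, 8, 113, 226, 452, 904]
Sum = 1710


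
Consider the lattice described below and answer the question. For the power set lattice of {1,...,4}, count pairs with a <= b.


The order relation is {(a,b) : a <= b}, reflexive so it includes (a,a).
Examples: ({},{}), ({},{1,2}), ({},{1,2,3}), ({},{1,2,3,4}), ({},{1,2,4}), ...
Total ordered pairs: 81


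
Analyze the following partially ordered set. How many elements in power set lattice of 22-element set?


Power set = 2^n.
2^22 = 4194304


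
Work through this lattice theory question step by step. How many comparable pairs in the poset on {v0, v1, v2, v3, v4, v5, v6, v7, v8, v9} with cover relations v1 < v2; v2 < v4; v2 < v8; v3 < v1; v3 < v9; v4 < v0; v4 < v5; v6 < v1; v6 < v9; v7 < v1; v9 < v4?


A comparable pair {a,b} has a < b or b < a in the order.
Count unordered pairs where one element is strictly below the other.
Examples: {v0,v1}, {v0,v2}, {v0,v3}, {v0,v4}, ...
Total comparable pairs: 34


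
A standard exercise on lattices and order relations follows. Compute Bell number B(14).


B(n) = number of set partitions of an n-element set.
B(n) satisfies the recurrence: B(n+1) = sum_k C(n,k)*B(k).
B(14) = 190899322


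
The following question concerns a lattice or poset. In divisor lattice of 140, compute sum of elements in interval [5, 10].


Interval [5,10] in divisors of 140: [5, 10]
Sum = 15


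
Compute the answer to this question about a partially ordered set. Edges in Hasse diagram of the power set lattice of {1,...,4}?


A cover relation a -< b holds when a < b with no c strictly between.
Cover relations:
  {} -< {1}
  {} -< {2}
  {} -< {3}
  {} -< {4}
  {1} -< {1,2}
  {1} -< {1,3}
  {1} -< {1,4}
  {2} -< {1,2}
  ...24 more
Total: 32


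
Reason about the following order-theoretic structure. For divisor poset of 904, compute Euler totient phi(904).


phi(n) = n * prod_{p|n} (1 - 1/p).
Prime divisors of 904: [2, 113]
phi(904) = 904 * (1 - 1/2) * (1 - 1/113)
phi(904) = 448


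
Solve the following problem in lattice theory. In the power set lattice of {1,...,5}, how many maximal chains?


A maximal chain goes from the minimum element to a maximal element via cover relations.
Counting all min-to-max paths in the cover graph.
Total maximal chains: 120


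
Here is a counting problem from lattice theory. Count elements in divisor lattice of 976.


Divisors of 976: [1, 2, 4, 8, 16, 61, 122, 244, 488, 976]
Count: 10


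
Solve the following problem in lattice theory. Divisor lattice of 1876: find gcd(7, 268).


In a divisor lattice, meet = gcd (greatest common divisor).
By Euclidean algorithm or factoring: gcd(7,268) = 1


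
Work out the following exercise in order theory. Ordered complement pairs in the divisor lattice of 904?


Complement pair (a,b): a meet b = bottom, a join b = top.
Here: gcd(a,b)=1 and lcm(a,b)=904, i.e. a*b=904 with a,b coprime.
Pairs found: (1,904), (8,113), (113,8), (904,1)
Total ordered pairs: 4


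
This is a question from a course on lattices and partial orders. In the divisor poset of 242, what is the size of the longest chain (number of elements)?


A chain is a totally ordered subset; we count the number of elements in a maximum chain.
Compute, for each element x, the size of the longest chain ending at x:
  1: 1
  2: 2
  11: 2
  121: 3
  22: 3
  242: 4
A maximum chain: 1 < 2 < 22 < 242
Number of elements in the longest chain: 4


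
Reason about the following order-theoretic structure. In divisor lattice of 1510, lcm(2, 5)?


Join=lcm.
gcd(2,5)=1
lcm=10


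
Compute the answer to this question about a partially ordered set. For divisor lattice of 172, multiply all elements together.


Divisors of 172: [1, 2, 4, 43, 86, 172]
Product = n^(d(n)/2) = 172^(6/2)
Product = 5088448


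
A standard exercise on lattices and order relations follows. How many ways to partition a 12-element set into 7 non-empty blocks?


S(n,k) = k*S(n-1,k) + S(n-1,k-1).
S(11,7) = 63987, S(11,6) = 179487
S(12,7) = 7*63987 + 179487 = 447909 + 179487
S(12,7) = 627396


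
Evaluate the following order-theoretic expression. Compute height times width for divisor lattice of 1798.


Height = length of longest chain minus 1; width = size of largest antichain.
A maximum chain: 1 | 31 | 899 | 1798  (height 3).
A maximum antichain: {2, 29, 31}  (width 3).
Product = 3 * 3 = 9


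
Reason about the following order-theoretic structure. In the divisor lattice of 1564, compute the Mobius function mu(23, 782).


In a divisor lattice, mu(a,b) = mu(b/a) where mu is the classical Mobius function.
b/a = 782/23 = 34
Prime factorization of 34: primes [2, 17]
34 is squarefree with 2 prime factor(s), so mu(34) = (-1)^2 = 1


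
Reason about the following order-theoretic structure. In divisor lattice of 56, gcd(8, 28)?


Meet=gcd.
gcd(8,28)=4


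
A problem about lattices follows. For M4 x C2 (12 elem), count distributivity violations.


Distributive law: a ^ (b v c) = (a ^ b) v (a ^ c).
Check all 12^3 = 1728 ordered triples (a,b,c).
  e.g. a=(a1,0), b=(a2,0), c=(a3,0): lhs=(a1,0) != rhs=(0,0)
  e.g. a=(a1,0), b=(a2,0), c=(a3,1): lhs=(a1,0) != rhs=(0,0)
Total violating triples: 192


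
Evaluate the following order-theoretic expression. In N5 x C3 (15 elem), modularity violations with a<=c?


Modular law: if a <= c then a v (b ^ c) = (a v b) ^ c.
Check all triples (a,b,c) with a <= c among 15 elements.
  e.g. a=(a,0), b=(c,0), c=(b,0): lhs=(a,0) != rhs=(b,0)
  e.g. a=(a,0), b=(c,1), c=(b,0): lhs=(a,0) != rhs=(b,0)
Total violating triples: 18


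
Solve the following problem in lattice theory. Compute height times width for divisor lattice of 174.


Height = length of longest chain minus 1; width = size of largest antichain.
A maximum chain: 1 | 29 | 87 | 174  (height 3).
A maximum antichain: {2, 3, 29}  (width 3).
Product = 3 * 3 = 9


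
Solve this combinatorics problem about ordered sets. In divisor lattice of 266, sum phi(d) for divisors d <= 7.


Divisors of 266 up to 7: [1, 2, 7]
phi values: [1, 1, 6]
Sum = 8


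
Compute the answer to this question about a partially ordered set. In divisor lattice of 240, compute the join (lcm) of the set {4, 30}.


In a divisor lattice, join = lcm (least common multiple).
Compute lcm iteratively: start with first element, then lcm(current, next).
Elements: [4, 30]
lcm(4,30) = 60
Final lcm = 60


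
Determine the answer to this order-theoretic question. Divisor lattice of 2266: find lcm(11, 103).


In a divisor lattice, join = lcm (least common multiple).
gcd(11,103) = 1
lcm(11,103) = 11*103/gcd = 1133/1 = 1133


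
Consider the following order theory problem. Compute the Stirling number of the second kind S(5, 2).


S(n,k) = k*S(n-1,k) + S(n-1,k-1).
S(4,2) = 7, S(4,1) = 1
S(5,2) = 2*7 + 1 = 14 + 1
S(5,2) = 15


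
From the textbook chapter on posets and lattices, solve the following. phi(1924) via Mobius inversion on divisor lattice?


phi(n) = n * prod_{p|n} (1 - 1/p).
Prime divisors of 1924: [2, 13, 37]
phi(1924) = 1924 * (1 - 1/2) * (1 - 1/13) * (1 - 1/37)
phi(1924) = 864


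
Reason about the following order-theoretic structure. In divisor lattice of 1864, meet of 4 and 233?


In a divisor lattice, meet = gcd (greatest common divisor).
By Euclidean algorithm or factoring: gcd(4,233) = 1


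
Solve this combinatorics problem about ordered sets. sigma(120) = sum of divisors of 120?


sigma(n) = sum of divisors.
Divisors of 120: [1, 2, 3, 4, 5, 6, 8, 10, 12, 15, 20, 24, 30, 40, 60, 120]
Sum = 360


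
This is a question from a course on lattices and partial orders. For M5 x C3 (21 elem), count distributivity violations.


Distributive law: a ^ (b v c) = (a ^ b) v (a ^ c).
Check all 21^3 = 9261 ordered triples (a,b,c).
  e.g. a=(a1,0), b=(a2,0), c=(a3,0): lhs=(a1,0) != rhs=(0,0)
  e.g. a=(a1,0), b=(a2,0), c=(a3,1): lhs=(a1,0) != rhs=(0,0)
Total violating triples: 1620


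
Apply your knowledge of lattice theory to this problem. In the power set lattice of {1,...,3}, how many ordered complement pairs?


Complement pair (a,b): a meet b = bottom, a join b = top.
Here: A intersect B = {} and A union B = {1,...,3}.
Pairs found: ({},{1,2,3}), ({1},{2,3}), ({2},{1,3}), ({3},{1,2}), ... (4 more)
Total ordered pairs: 8


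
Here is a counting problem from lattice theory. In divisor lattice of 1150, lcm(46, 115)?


Join=lcm.
gcd(46,115)=23
lcm=230


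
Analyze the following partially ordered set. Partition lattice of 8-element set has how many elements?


B(n) = number of set partitions of an n-element set.
B(n) satisfies the recurrence: B(n+1) = sum_k C(n,k)*B(k).
B(8) = 4140


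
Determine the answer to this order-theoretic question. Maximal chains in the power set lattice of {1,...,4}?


A maximal chain goes from the minimum element to a maximal element via cover relations.
Counting all min-to-max paths in the cover graph.
Total maximal chains: 24


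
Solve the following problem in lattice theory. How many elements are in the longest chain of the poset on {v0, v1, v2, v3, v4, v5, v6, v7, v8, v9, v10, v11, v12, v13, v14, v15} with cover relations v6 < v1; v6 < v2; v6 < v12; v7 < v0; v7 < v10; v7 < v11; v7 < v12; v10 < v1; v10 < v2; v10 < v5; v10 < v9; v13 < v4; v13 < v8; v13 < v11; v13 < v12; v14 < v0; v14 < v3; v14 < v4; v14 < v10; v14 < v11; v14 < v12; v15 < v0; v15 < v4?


A chain is a totally ordered subset; we count the number of elements in a maximum chain.
Compute, for each element x, the size of the longest chain ending at x:
  v6: 1
  v7: 1
  v13: 1
  v14: 1
  v15: 1
  v3: 2
  ...
A maximum chain: v7 < v10 < v1
Number of elements in the longest chain: 3


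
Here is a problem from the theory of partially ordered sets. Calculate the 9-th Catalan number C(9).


C(n) = C(2n, n) / (n+1).
C(18, 9) = 48620
C(9) = 48620 / 10 = 4862


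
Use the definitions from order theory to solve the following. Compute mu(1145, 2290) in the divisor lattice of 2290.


In a divisor lattice, mu(a,b) = mu(b/a) where mu is the classical Mobius function.
b/a = 2290/1145 = 2
Prime factorization of 2: primes [2]
2 is squarefree with 1 prime factor(s), so mu(2) = (-1)^1 = -1


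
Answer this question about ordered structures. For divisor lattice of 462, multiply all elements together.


Divisors of 462: [1, 2, 3, 6, 7, 11, 14, 21, 22, 33, 42, 66, 77, 154, 231, 462]
Product = n^(d(n)/2) = 462^(16/2)
Product = 2075562447064149770496


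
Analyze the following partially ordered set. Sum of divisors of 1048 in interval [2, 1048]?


Interval [2,1048] in divisors of 1048: [2, 4, 8, 262, 524, 1048]
Sum = 1848


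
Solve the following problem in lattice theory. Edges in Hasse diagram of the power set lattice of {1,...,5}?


A cover relation a -< b holds when a < b with no c strictly between.
Cover relations:
  {} -< {1}
  {} -< {2}
  {} -< {3}
  {} -< {4}
  {} -< {5}
  {1} -< {1,2}
  {1} -< {1,3}
  {1} -< {1,4}
  ...72 more
Total: 80


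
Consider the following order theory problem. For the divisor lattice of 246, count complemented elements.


An element a is complemented if some b has a meet b = bottom, a join b = top.
a is complemented iff gcd(a, n/a)=1, i.e. a is a unitary divisor of 246.
Complemented elements: 1, 2, 3, 6, 41, 82, ... (2 more)
Count: 8


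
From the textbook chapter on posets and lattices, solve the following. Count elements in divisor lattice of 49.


Divisors of 49: [1, 7, 49]
Count: 3


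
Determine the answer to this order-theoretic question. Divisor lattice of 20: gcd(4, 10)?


Meet=gcd.
gcd(4,10)=2


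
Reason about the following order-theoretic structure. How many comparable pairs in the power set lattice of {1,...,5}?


A comparable pair {a,b} has a < b or b < a in the order.
Count unordered pairs where one element is strictly below the other.
Examples: {{},{1}}, {{},{2}}, {{},{3}}, {{},{4}}, ...
Total comparable pairs: 211


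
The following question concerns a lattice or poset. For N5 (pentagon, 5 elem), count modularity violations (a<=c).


Modular law: if a <= c then a v (b ^ c) = (a v b) ^ c.
Check all triples (a,b,c) with a <= c among 5 elements.
  e.g. a=a, b=c, c=b: lhs=a != rhs=b
Total violating triples: 1


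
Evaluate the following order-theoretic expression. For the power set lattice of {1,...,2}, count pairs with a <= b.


The order relation is {(a,b) : a <= b}, reflexive so it includes (a,a).
Examples: ({},{}), ({},{1,2}), ({},{1}), ({},{2}), ({1,2},{1,2}), ...
Total ordered pairs: 9


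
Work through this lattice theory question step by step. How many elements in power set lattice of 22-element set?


Power set = 2^n.
2^22 = 4194304


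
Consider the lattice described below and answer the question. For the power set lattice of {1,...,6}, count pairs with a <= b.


The order relation is {(a,b) : a <= b}, reflexive so it includes (a,a).
Examples: ({},{}), ({},{1,2}), ({},{1,2,3}), ({},{1,2,3,4}), ({},{1,2,3,4,5}), ...
Total ordered pairs: 729


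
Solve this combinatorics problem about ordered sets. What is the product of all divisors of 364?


Divisors of 364: [1, 2, 4, 7, 13, 14, 26, 28, 52, 91, 182, 364]
Product = n^(d(n)/2) = 364^(12/2)
Product = 2325992456359936


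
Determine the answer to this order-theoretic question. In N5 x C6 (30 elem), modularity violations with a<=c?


Modular law: if a <= c then a v (b ^ c) = (a v b) ^ c.
Check all triples (a,b,c) with a <= c among 30 elements.
  e.g. a=(a,0), b=(c,0), c=(b,0): lhs=(a,0) != rhs=(b,0)
  e.g. a=(a,0), b=(c,1), c=(b,0): lhs=(a,0) != rhs=(b,0)
Total violating triples: 126


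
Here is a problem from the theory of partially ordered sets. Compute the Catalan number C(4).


C(n) = C(2n, n) / (n+1).
C(8, 4) = 70
C(4) = 70 / 5 = 14


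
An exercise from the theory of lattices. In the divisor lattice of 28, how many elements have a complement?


An element a is complemented if some b has a meet b = bottom, a join b = top.
a is complemented iff gcd(a, n/a)=1, i.e. a is a unitary divisor of 28.
Complemented elements: 1, 4, 7, 28
Count: 4


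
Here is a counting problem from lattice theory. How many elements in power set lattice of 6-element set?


Power set = 2^n.
2^6 = 64


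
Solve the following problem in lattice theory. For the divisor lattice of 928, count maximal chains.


A maximal chain goes from the minimum element to a maximal element via cover relations.
Counting all min-to-max paths in the cover graph.
Total maximal chains: 6


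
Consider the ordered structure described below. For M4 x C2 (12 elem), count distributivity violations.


Distributive law: a ^ (b v c) = (a ^ b) v (a ^ c).
Check all 12^3 = 1728 ordered triples (a,b,c).
  e.g. a=(a1,0), b=(a2,0), c=(a3,0): lhs=(a1,0) != rhs=(0,0)
  e.g. a=(a1,0), b=(a2,0), c=(a3,1): lhs=(a1,0) != rhs=(0,0)
Total violating triples: 192


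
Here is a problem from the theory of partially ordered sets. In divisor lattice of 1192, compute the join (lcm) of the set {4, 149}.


In a divisor lattice, join = lcm (least common multiple).
Compute lcm iteratively: start with first element, then lcm(current, next).
Elements: [4, 149]
lcm(4,149) = 596
Final lcm = 596


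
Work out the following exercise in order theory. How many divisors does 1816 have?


Divisors of 1816: [1, 2, 4, 8, 227, 454, 908, 1816]
Count: 8


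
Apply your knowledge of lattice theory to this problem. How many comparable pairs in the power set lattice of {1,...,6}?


A comparable pair {a,b} has a < b or b < a in the order.
Count unordered pairs where one element is strictly below the other.
Examples: {{},{1}}, {{},{2}}, {{},{3}}, {{},{4}}, ...
Total comparable pairs: 665


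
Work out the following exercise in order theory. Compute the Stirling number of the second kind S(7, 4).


S(n,k) = k*S(n-1,k) + S(n-1,k-1).
S(6,4) = 65, S(6,3) = 90
S(7,4) = 4*65 + 90 = 260 + 90
S(7,4) = 350


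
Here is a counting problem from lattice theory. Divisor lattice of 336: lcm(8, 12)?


Join=lcm.
gcd(8,12)=4
lcm=24


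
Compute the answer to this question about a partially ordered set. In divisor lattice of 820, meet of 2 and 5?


In a divisor lattice, meet = gcd (greatest common divisor).
By Euclidean algorithm or factoring: gcd(2,5) = 1


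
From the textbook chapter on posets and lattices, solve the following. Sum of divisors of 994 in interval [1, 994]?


Interval [1,994] in divisors of 994: [1, 2, 7, 14, 71, 142, 497, 994]
Sum = 1728


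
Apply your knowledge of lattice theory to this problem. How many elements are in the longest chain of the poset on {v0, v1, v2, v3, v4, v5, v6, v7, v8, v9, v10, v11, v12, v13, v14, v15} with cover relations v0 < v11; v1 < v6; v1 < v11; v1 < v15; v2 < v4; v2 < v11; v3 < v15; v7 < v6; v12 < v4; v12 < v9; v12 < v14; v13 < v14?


A chain is a totally ordered subset; we count the number of elements in a maximum chain.
Compute, for each element x, the size of the longest chain ending at x:
  v0: 1
  v1: 1
  v2: 1
  v3: 1
  v5: 1
  v7: 1
  ...
A maximum chain: v2 < v4
Number of elements in the longest chain: 2


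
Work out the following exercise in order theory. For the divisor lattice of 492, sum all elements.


sigma(n) = sum of divisors.
Divisors of 492: [1, 2, 3, 4, 6, 12, 41, 82, 123, 164, 246, 492]
Sum = 1176


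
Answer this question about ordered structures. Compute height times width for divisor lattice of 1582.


Height = length of longest chain minus 1; width = size of largest antichain.
A maximum chain: 1 | 113 | 791 | 1582  (height 3).
A maximum antichain: {2, 7, 113}  (width 3).
Product = 3 * 3 = 9


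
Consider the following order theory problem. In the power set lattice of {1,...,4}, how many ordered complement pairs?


Complement pair (a,b): a meet b = bottom, a join b = top.
Here: A intersect B = {} and A union B = {1,...,4}.
Pairs found: ({},{1,2,3,4}), ({1},{2,3,4}), ({2},{1,3,4}), ({3},{1,2,4}), ... (12 more)
Total ordered pairs: 16


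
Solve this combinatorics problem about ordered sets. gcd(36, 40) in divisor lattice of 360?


Meet=gcd.
gcd(36,40)=4


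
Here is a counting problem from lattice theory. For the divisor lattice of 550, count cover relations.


A cover relation a -< b holds when a < b with no c strictly between.
Cover relations:
  1 -< 2
  1 -< 5
  1 -< 11
  2 -< 10
  2 -< 22
  5 -< 10
  5 -< 25
  5 -< 55
  ...12 more
Total: 20


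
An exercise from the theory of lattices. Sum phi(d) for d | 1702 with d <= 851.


Divisors of 1702 up to 851: [1, 2, 23, 37, 46, 74, 851]
phi values: [1, 1, 22, 36, 22, 36, 792]
Sum = 910


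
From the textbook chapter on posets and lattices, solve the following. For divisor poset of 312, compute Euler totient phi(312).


phi(n) = n * prod_{p|n} (1 - 1/p).
Prime divisors of 312: [2, 3, 13]
phi(312) = 312 * (1 - 1/2) * (1 - 1/3) * (1 - 1/13)
phi(312) = 96


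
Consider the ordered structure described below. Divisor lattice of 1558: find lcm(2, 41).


In a divisor lattice, join = lcm (least common multiple).
gcd(2,41) = 1
lcm(2,41) = 2*41/gcd = 82/1 = 82


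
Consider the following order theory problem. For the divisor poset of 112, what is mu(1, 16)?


In a divisor lattice, mu(a,b) = mu(b/a) where mu is the classical Mobius function.
b/a = 16/1 = 16
Prime factorization of 16: primes [2]
16 is not squarefree, so mu(16) = 0


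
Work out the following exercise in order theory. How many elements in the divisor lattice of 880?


Divisors of 880: [1, 2, 4, 5, 8, 10, 11, 16, 20, 22, 40, 44, 55, 80, 88, 110, 176, 220, 440, 880]
Count: 20


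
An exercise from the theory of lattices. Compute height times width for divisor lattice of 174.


Height = length of longest chain minus 1; width = size of largest antichain.
A maximum chain: 1 | 29 | 87 | 174  (height 3).
A maximum antichain: {2, 3, 29}  (width 3).
Product = 3 * 3 = 9


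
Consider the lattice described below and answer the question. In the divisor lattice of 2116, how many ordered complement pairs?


Complement pair (a,b): a meet b = bottom, a join b = top.
Here: gcd(a,b)=1 and lcm(a,b)=2116, i.e. a*b=2116 with a,b coprime.
Pairs found: (1,2116), (4,529), (529,4), (2116,1)
Total ordered pairs: 4


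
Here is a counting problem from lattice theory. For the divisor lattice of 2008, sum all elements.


sigma(n) = sum of divisors.
Divisors of 2008: [1, 2, 4, 8, 251, 502, 1004, 2008]
Sum = 3780


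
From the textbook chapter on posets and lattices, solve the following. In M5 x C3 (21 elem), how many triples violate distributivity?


Distributive law: a ^ (b v c) = (a ^ b) v (a ^ c).
Check all 21^3 = 9261 ordered triples (a,b,c).
  e.g. a=(a1,0), b=(a2,0), c=(a3,0): lhs=(a1,0) != rhs=(0,0)
  e.g. a=(a1,0), b=(a2,0), c=(a3,1): lhs=(a1,0) != rhs=(0,0)
Total violating triples: 1620


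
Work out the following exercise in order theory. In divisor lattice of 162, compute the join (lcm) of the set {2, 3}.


In a divisor lattice, join = lcm (least common multiple).
Compute lcm iteratively: start with first element, then lcm(current, next).
Elements: [2, 3]
lcm(2,3) = 6
Final lcm = 6


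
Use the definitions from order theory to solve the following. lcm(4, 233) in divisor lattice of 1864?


Join=lcm.
gcd(4,233)=1
lcm=932


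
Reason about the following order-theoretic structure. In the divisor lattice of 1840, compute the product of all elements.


Divisors of 1840: [1, 2, 4, 5, 8, 10, 16, 20, 23, 40, 46, 80, 92, 115, 184, 230, 368, 460, 920, 1840]
Product = n^(d(n)/2) = 1840^(20/2)
Product = 444813777124999309557760000000000


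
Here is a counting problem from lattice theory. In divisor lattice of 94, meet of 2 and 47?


In a divisor lattice, meet = gcd (greatest common divisor).
By Euclidean algorithm or factoring: gcd(2,47) = 1


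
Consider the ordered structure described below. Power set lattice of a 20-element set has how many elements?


Power set = 2^n.
2^20 = 1048576


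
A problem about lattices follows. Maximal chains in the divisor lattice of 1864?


A maximal chain goes from the minimum element to a maximal element via cover relations.
Counting all min-to-max paths in the cover graph.
Total maximal chains: 4


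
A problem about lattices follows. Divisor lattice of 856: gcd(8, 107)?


Meet=gcd.
gcd(8,107)=1


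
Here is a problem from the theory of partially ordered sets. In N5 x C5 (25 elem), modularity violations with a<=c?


Modular law: if a <= c then a v (b ^ c) = (a v b) ^ c.
Check all triples (a,b,c) with a <= c among 25 elements.
  e.g. a=(a,0), b=(c,0), c=(b,0): lhs=(a,0) != rhs=(b,0)
  e.g. a=(a,0), b=(c,1), c=(b,0): lhs=(a,0) != rhs=(b,0)
Total violating triples: 75


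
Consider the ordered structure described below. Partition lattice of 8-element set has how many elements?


B(n) = number of set partitions of an n-element set.
B(n) satisfies the recurrence: B(n+1) = sum_k C(n,k)*B(k).
B(8) = 4140


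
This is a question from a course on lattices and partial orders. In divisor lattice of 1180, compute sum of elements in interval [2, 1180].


Interval [2,1180] in divisors of 1180: [2, 4, 10, 20, 118, 236, 590, 1180]
Sum = 2160


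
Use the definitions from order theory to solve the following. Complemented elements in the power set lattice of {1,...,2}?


An element a is complemented if some b has a meet b = bottom, a join b = top.
every subset A has complement S\A, so all elements are complemented.
Complemented elements: {}, {1}, {2}, {1,2}
Count: 4


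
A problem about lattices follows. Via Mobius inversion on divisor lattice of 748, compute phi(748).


phi(n) = n * prod_{p|n} (1 - 1/p).
Prime divisors of 748: [2, 11, 17]
phi(748) = 748 * (1 - 1/2) * (1 - 1/11) * (1 - 1/17)
phi(748) = 320


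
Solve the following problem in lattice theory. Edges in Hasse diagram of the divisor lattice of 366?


A cover relation a -< b holds when a < b with no c strictly between.
Cover relations:
  1 -< 2
  1 -< 3
  1 -< 61
  2 -< 6
  2 -< 122
  3 -< 6
  3 -< 183
  6 -< 366
  ...4 more
Total: 12


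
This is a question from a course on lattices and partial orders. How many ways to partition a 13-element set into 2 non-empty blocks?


S(n,k) = k*S(n-1,k) + S(n-1,k-1).
S(12,2) = 2047, S(12,1) = 1
S(13,2) = 2*2047 + 1 = 4094 + 1
S(13,2) = 4095


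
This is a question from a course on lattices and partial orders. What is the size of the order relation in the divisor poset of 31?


The order relation is {(a,b) : a <= b}, reflexive so it includes (a,a).
Examples: (1,1), (1,31), (31,31)
Total ordered pairs: 3


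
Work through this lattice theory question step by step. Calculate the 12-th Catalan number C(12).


C(n) = C(2n, n) / (n+1).
C(24, 12) = 2704156
C(12) = 2704156 / 13 = 208012


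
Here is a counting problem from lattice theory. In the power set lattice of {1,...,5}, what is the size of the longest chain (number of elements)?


A chain is a totally ordered subset; we count the number of elements in a maximum chain.
Compute, for each element x, the size of the longest chain ending at x:
  {}: 1
  {1}: 2
  {2}: 2
  {3}: 2
  {4}: 2
  {5}: 2
  ...
A maximum chain: {} < {1} < {1,2} < {1,2,3} < {1,2,3,4} < {1,2,3,4,5}
Number of elements in the longest chain: 6
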